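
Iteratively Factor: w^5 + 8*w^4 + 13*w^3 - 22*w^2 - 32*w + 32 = (w - 1)*(w^4 + 9*w^3 + 22*w^2 - 32) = (w - 1)*(w + 4)*(w^3 + 5*w^2 + 2*w - 8) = (w - 1)^2*(w + 4)*(w^2 + 6*w + 8) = (w - 1)^2*(w + 2)*(w + 4)*(w + 4)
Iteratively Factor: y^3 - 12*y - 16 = (y + 2)*(y^2 - 2*y - 8) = (y - 4)*(y + 2)*(y + 2)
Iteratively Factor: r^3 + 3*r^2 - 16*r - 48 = (r + 4)*(r^2 - r - 12) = (r - 4)*(r + 4)*(r + 3)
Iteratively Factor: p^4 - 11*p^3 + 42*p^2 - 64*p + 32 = (p - 2)*(p^3 - 9*p^2 + 24*p - 16) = (p - 4)*(p - 2)*(p^2 - 5*p + 4) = (p - 4)*(p - 2)*(p - 1)*(p - 4)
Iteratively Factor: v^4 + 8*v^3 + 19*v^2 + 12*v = (v + 1)*(v^3 + 7*v^2 + 12*v) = (v + 1)*(v + 3)*(v^2 + 4*v) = v*(v + 1)*(v + 3)*(v + 4)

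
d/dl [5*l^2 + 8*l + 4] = 10*l + 8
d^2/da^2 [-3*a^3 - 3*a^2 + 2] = -18*a - 6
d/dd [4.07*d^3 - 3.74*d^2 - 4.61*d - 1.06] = 12.21*d^2 - 7.48*d - 4.61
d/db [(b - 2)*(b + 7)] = 2*b + 5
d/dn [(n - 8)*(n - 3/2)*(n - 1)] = 3*n^2 - 21*n + 43/2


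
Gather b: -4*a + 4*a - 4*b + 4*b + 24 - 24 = 0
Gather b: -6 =-6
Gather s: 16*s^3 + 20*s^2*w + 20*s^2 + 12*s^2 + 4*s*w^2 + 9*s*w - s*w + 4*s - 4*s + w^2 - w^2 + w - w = 16*s^3 + s^2*(20*w + 32) + s*(4*w^2 + 8*w)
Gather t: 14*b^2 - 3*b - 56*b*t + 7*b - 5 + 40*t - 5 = 14*b^2 + 4*b + t*(40 - 56*b) - 10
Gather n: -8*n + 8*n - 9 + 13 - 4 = 0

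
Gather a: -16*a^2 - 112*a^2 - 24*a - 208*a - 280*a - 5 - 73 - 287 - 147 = -128*a^2 - 512*a - 512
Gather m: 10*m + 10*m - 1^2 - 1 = 20*m - 2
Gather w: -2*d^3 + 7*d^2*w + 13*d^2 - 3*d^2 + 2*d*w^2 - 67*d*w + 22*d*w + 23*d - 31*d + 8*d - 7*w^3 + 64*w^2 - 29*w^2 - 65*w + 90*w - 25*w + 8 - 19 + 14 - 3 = -2*d^3 + 10*d^2 - 7*w^3 + w^2*(2*d + 35) + w*(7*d^2 - 45*d)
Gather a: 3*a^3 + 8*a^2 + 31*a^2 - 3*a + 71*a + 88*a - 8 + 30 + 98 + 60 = 3*a^3 + 39*a^2 + 156*a + 180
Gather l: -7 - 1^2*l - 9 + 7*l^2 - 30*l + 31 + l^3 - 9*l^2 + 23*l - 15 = l^3 - 2*l^2 - 8*l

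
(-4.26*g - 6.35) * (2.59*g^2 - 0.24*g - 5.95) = -11.0334*g^3 - 15.4241*g^2 + 26.871*g + 37.7825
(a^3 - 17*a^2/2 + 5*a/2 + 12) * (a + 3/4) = a^4 - 31*a^3/4 - 31*a^2/8 + 111*a/8 + 9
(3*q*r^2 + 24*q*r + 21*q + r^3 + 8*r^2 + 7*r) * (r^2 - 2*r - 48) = 3*q*r^4 + 18*q*r^3 - 171*q*r^2 - 1194*q*r - 1008*q + r^5 + 6*r^4 - 57*r^3 - 398*r^2 - 336*r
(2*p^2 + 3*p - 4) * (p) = 2*p^3 + 3*p^2 - 4*p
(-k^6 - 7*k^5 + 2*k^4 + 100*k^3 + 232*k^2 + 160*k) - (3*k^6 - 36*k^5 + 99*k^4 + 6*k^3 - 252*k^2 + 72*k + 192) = -4*k^6 + 29*k^5 - 97*k^4 + 94*k^3 + 484*k^2 + 88*k - 192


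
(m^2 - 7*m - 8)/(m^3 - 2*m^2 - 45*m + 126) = (m^2 - 7*m - 8)/(m^3 - 2*m^2 - 45*m + 126)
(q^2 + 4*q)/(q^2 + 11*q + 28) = q/(q + 7)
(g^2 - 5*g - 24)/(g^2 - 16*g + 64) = (g + 3)/(g - 8)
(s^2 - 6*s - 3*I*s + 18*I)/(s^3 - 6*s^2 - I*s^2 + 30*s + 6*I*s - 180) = (s - 3*I)/(s^2 - I*s + 30)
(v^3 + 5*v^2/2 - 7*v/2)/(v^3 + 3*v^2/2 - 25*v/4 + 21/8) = 4*v*(v - 1)/(4*v^2 - 8*v + 3)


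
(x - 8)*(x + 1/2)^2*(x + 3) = x^4 - 4*x^3 - 115*x^2/4 - 101*x/4 - 6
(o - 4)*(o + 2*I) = o^2 - 4*o + 2*I*o - 8*I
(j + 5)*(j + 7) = j^2 + 12*j + 35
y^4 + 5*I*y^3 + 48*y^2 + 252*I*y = y*(y - 7*I)*(y + 6*I)^2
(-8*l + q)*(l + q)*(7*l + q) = -56*l^3 - 57*l^2*q + q^3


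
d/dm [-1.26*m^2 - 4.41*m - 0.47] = -2.52*m - 4.41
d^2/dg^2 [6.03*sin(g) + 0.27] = -6.03*sin(g)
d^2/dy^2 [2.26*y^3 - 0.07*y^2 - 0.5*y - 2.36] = 13.56*y - 0.14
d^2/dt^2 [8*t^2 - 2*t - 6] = 16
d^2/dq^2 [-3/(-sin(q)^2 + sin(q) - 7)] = 3*(-4*sin(q)^4 + 3*sin(q)^3 + 33*sin(q)^2 - 13*sin(q) - 12)/(sin(q)^2 - sin(q) + 7)^3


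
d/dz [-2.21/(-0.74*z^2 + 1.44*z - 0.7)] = (3.1824 - 3.2708*z)/(0.74*z^2 - 1.44*z + 0.7)^2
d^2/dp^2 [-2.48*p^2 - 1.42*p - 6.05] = -4.96000000000000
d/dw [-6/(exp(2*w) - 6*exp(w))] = 12*(exp(w) - 3)*exp(-w)/(exp(w) - 6)^2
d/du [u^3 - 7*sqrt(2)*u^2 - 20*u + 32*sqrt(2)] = 3*u^2 - 14*sqrt(2)*u - 20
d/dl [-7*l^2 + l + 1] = 1 - 14*l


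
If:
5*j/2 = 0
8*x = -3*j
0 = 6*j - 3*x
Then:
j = 0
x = 0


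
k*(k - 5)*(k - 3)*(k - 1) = k^4 - 9*k^3 + 23*k^2 - 15*k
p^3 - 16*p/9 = p*(p - 4/3)*(p + 4/3)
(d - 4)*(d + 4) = d^2 - 16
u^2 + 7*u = u*(u + 7)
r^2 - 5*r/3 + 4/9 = (r - 4/3)*(r - 1/3)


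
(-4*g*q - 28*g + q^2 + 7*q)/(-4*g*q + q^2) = (q + 7)/q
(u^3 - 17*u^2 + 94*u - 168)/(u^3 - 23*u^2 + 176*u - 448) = (u^2 - 10*u + 24)/(u^2 - 16*u + 64)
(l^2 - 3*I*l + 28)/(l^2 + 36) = (l^2 - 3*I*l + 28)/(l^2 + 36)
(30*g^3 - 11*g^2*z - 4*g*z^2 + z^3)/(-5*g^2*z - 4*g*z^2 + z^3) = (-6*g^2 + g*z + z^2)/(z*(g + z))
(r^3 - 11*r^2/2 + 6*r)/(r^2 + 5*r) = (r^2 - 11*r/2 + 6)/(r + 5)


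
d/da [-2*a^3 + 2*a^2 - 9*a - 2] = -6*a^2 + 4*a - 9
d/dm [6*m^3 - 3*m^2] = 6*m*(3*m - 1)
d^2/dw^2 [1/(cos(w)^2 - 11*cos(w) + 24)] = (-4*sin(w)^4 + 27*sin(w)^2 - 1221*cos(w)/4 + 33*cos(3*w)/4 + 171)/((cos(w) - 8)^3*(cos(w) - 3)^3)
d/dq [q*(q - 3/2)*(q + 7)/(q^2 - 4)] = (q^4 - 3*q^2/2 - 44*q + 42)/(q^4 - 8*q^2 + 16)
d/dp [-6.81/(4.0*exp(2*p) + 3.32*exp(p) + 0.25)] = (54.48*exp(p) + 22.6092)*exp(p)/(4.0*exp(2*p) + 3.32*exp(p) + 0.25)^2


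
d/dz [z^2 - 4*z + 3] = 2*z - 4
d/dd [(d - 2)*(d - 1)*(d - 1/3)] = 3*d^2 - 20*d/3 + 3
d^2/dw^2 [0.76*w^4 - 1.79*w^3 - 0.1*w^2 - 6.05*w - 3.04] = 9.12*w^2 - 10.74*w - 0.2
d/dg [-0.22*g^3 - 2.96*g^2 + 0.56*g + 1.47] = -0.66*g^2 - 5.92*g + 0.56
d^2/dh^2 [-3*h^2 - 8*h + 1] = -6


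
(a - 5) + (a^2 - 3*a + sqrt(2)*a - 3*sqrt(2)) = a^2 - 2*a + sqrt(2)*a - 5 - 3*sqrt(2)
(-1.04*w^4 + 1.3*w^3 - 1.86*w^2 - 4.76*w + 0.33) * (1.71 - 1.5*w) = 1.56*w^5 - 3.7284*w^4 + 5.013*w^3 + 3.9594*w^2 - 8.6346*w + 0.5643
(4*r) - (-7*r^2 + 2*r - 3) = 7*r^2 + 2*r + 3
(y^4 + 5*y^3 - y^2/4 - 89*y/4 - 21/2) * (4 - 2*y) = -2*y^5 - 6*y^4 + 41*y^3/2 + 87*y^2/2 - 68*y - 42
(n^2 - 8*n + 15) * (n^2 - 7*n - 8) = n^4 - 15*n^3 + 63*n^2 - 41*n - 120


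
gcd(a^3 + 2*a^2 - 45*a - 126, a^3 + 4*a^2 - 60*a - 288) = a + 6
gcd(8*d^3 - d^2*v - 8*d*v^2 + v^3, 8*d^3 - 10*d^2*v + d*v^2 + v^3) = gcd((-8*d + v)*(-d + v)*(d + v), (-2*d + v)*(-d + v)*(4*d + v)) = -d + v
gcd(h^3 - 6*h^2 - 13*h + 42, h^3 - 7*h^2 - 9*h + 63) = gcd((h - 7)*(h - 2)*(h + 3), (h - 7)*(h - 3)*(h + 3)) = h^2 - 4*h - 21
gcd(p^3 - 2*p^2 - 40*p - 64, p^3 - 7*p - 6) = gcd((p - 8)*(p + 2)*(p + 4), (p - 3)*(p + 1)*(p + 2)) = p + 2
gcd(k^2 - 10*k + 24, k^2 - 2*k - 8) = k - 4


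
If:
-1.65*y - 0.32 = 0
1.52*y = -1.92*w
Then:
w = 0.15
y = -0.19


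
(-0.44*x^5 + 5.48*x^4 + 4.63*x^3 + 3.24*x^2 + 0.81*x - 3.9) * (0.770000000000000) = -0.3388*x^5 + 4.2196*x^4 + 3.5651*x^3 + 2.4948*x^2 + 0.6237*x - 3.003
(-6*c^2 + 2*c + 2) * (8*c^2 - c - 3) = -48*c^4 + 22*c^3 + 32*c^2 - 8*c - 6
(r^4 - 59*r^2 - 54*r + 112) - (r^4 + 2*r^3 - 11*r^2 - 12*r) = -2*r^3 - 48*r^2 - 42*r + 112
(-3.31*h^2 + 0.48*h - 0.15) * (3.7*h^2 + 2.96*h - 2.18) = -12.247*h^4 - 8.0216*h^3 + 8.0816*h^2 - 1.4904*h + 0.327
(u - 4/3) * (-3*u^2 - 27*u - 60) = -3*u^3 - 23*u^2 - 24*u + 80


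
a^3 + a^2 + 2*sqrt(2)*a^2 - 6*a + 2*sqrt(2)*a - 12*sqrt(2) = (a - 2)*(a + 3)*(a + 2*sqrt(2))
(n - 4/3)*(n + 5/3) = n^2 + n/3 - 20/9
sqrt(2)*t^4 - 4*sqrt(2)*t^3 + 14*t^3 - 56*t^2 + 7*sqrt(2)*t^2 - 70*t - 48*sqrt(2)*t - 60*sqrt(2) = (t - 5)*(t + sqrt(2))*(t + 6*sqrt(2))*(sqrt(2)*t + sqrt(2))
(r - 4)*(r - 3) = r^2 - 7*r + 12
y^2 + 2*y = y*(y + 2)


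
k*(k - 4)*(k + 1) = k^3 - 3*k^2 - 4*k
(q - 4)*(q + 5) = q^2 + q - 20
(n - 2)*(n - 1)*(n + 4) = n^3 + n^2 - 10*n + 8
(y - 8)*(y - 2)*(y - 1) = y^3 - 11*y^2 + 26*y - 16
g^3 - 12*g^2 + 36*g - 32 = (g - 8)*(g - 2)^2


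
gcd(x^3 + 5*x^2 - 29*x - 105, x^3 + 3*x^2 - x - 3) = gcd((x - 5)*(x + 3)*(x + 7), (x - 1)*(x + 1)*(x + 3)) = x + 3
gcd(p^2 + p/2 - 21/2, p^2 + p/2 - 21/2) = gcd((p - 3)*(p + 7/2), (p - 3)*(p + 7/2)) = p^2 + p/2 - 21/2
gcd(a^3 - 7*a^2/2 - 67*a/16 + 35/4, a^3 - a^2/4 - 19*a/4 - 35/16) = a + 7/4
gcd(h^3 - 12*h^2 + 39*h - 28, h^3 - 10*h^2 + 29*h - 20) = h^2 - 5*h + 4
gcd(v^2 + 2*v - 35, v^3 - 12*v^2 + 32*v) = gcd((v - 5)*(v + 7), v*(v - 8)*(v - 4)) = 1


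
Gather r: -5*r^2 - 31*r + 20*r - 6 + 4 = -5*r^2 - 11*r - 2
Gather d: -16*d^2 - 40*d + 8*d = -16*d^2 - 32*d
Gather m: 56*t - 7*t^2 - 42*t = -7*t^2 + 14*t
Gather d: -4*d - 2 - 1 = -4*d - 3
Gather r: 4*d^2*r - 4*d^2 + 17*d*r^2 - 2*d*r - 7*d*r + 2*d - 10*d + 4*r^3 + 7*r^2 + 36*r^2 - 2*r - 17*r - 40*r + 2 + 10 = -4*d^2 - 8*d + 4*r^3 + r^2*(17*d + 43) + r*(4*d^2 - 9*d - 59) + 12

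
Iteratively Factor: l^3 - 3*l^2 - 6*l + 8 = (l - 1)*(l^2 - 2*l - 8) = (l - 1)*(l + 2)*(l - 4)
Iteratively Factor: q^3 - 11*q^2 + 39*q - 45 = (q - 3)*(q^2 - 8*q + 15) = (q - 3)^2*(q - 5)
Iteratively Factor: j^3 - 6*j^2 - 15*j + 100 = (j - 5)*(j^2 - j - 20) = (j - 5)*(j + 4)*(j - 5)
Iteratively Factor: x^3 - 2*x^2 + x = (x - 1)*(x^2 - x) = (x - 1)^2*(x)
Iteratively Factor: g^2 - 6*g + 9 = (g - 3)*(g - 3)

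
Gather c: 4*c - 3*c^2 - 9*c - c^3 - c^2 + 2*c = -c^3 - 4*c^2 - 3*c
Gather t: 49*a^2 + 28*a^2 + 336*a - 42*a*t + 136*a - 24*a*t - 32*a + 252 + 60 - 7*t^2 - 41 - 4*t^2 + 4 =77*a^2 - 66*a*t + 440*a - 11*t^2 + 275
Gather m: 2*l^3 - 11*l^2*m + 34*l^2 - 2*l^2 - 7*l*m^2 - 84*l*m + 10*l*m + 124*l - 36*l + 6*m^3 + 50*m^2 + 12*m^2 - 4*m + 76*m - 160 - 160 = 2*l^3 + 32*l^2 + 88*l + 6*m^3 + m^2*(62 - 7*l) + m*(-11*l^2 - 74*l + 72) - 320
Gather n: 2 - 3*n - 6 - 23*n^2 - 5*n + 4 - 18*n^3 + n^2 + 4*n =-18*n^3 - 22*n^2 - 4*n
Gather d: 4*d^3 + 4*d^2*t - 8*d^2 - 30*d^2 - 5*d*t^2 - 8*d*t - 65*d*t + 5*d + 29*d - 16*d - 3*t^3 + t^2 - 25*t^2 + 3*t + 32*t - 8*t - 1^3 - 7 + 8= 4*d^3 + d^2*(4*t - 38) + d*(-5*t^2 - 73*t + 18) - 3*t^3 - 24*t^2 + 27*t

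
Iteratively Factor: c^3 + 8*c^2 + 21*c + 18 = (c + 2)*(c^2 + 6*c + 9) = (c + 2)*(c + 3)*(c + 3)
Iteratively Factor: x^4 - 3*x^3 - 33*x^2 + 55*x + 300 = (x - 5)*(x^3 + 2*x^2 - 23*x - 60) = (x - 5)*(x + 4)*(x^2 - 2*x - 15) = (x - 5)*(x + 3)*(x + 4)*(x - 5)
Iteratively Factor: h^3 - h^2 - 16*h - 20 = (h - 5)*(h^2 + 4*h + 4) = (h - 5)*(h + 2)*(h + 2)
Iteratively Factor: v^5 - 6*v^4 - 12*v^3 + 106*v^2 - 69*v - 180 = (v - 3)*(v^4 - 3*v^3 - 21*v^2 + 43*v + 60) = (v - 3)*(v + 1)*(v^3 - 4*v^2 - 17*v + 60) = (v - 5)*(v - 3)*(v + 1)*(v^2 + v - 12) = (v - 5)*(v - 3)^2*(v + 1)*(v + 4)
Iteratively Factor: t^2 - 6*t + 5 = (t - 1)*(t - 5)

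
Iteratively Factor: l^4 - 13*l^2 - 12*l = (l + 1)*(l^3 - l^2 - 12*l) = (l + 1)*(l + 3)*(l^2 - 4*l) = (l - 4)*(l + 1)*(l + 3)*(l)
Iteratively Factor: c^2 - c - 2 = (c - 2)*(c + 1)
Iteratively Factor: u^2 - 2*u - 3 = (u - 3)*(u + 1)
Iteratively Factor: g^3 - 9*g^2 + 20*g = (g)*(g^2 - 9*g + 20) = g*(g - 5)*(g - 4)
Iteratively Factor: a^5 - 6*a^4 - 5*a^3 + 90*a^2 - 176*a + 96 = (a - 4)*(a^4 - 2*a^3 - 13*a^2 + 38*a - 24) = (a - 4)*(a - 2)*(a^3 - 13*a + 12) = (a - 4)*(a - 2)*(a + 4)*(a^2 - 4*a + 3) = (a - 4)*(a - 2)*(a - 1)*(a + 4)*(a - 3)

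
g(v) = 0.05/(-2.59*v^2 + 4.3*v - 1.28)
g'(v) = 0.05*(5.18*v - 4.3)/(-2.59*v^2 + 4.3*v - 1.28)^2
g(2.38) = -0.01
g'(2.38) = 0.01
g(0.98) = 0.11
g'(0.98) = 0.19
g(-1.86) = -0.00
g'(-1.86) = -0.00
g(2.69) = -0.01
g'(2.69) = 0.01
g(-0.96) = -0.01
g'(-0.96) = -0.01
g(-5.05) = -0.00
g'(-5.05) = -0.00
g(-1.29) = -0.00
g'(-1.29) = -0.00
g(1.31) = -0.55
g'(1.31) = 14.78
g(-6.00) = -0.00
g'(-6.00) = -0.00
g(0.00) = -0.04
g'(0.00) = -0.13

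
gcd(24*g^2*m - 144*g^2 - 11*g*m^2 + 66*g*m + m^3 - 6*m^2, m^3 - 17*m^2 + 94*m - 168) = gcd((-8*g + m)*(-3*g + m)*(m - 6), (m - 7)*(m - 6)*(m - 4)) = m - 6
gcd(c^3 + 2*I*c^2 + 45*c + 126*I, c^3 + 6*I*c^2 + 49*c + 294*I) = c^2 - I*c + 42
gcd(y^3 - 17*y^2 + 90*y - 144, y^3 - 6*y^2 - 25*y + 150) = y - 6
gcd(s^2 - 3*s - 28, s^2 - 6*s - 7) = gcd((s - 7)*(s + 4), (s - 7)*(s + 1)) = s - 7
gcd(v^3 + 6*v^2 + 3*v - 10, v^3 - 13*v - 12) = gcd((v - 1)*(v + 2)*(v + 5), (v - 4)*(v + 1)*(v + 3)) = 1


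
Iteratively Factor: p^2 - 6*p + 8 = (p - 2)*(p - 4)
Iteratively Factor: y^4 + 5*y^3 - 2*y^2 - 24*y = (y + 4)*(y^3 + y^2 - 6*y) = (y - 2)*(y + 4)*(y^2 + 3*y) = y*(y - 2)*(y + 4)*(y + 3)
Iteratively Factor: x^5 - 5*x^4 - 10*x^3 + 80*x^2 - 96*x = (x - 3)*(x^4 - 2*x^3 - 16*x^2 + 32*x) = (x - 4)*(x - 3)*(x^3 + 2*x^2 - 8*x) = x*(x - 4)*(x - 3)*(x^2 + 2*x - 8) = x*(x - 4)*(x - 3)*(x + 4)*(x - 2)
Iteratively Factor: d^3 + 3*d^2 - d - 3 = (d + 3)*(d^2 - 1) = (d + 1)*(d + 3)*(d - 1)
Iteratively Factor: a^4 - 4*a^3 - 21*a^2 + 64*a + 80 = (a + 4)*(a^3 - 8*a^2 + 11*a + 20) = (a - 5)*(a + 4)*(a^2 - 3*a - 4) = (a - 5)*(a + 1)*(a + 4)*(a - 4)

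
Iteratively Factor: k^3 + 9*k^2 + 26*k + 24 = (k + 4)*(k^2 + 5*k + 6) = (k + 2)*(k + 4)*(k + 3)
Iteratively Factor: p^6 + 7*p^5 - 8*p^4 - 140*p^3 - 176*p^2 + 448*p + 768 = (p + 4)*(p^5 + 3*p^4 - 20*p^3 - 60*p^2 + 64*p + 192) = (p - 4)*(p + 4)*(p^4 + 7*p^3 + 8*p^2 - 28*p - 48) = (p - 4)*(p - 2)*(p + 4)*(p^3 + 9*p^2 + 26*p + 24) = (p - 4)*(p - 2)*(p + 4)^2*(p^2 + 5*p + 6) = (p - 4)*(p - 2)*(p + 3)*(p + 4)^2*(p + 2)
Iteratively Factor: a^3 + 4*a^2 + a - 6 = (a - 1)*(a^2 + 5*a + 6) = (a - 1)*(a + 2)*(a + 3)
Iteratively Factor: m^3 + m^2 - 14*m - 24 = (m + 3)*(m^2 - 2*m - 8) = (m + 2)*(m + 3)*(m - 4)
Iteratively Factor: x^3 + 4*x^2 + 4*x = (x + 2)*(x^2 + 2*x) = x*(x + 2)*(x + 2)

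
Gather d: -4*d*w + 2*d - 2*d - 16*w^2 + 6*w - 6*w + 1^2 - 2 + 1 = -4*d*w - 16*w^2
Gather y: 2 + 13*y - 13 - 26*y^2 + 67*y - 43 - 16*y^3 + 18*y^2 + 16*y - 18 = -16*y^3 - 8*y^2 + 96*y - 72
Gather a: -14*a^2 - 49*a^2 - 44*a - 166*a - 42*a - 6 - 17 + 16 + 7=-63*a^2 - 252*a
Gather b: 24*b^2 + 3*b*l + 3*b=24*b^2 + b*(3*l + 3)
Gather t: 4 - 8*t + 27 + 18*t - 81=10*t - 50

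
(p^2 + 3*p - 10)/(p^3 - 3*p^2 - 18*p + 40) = (p + 5)/(p^2 - p - 20)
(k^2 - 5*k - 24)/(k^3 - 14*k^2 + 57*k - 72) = (k + 3)/(k^2 - 6*k + 9)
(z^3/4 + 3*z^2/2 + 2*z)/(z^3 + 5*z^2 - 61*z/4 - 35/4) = z*(z^2 + 6*z + 8)/(4*z^3 + 20*z^2 - 61*z - 35)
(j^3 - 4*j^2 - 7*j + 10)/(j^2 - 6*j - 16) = (j^2 - 6*j + 5)/(j - 8)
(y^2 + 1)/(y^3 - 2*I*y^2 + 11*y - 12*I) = (y + I)/(y^2 - I*y + 12)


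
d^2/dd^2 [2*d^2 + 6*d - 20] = 4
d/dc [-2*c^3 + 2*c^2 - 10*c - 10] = -6*c^2 + 4*c - 10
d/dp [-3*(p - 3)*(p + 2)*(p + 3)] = -9*p^2 - 12*p + 27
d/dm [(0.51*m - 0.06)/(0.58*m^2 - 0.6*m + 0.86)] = (-0.2958*m^2 + 0.0696*m + 0.4026)/(0.3364*m^4 - 0.696*m^3 + 1.3576*m^2 - 1.032*m + 0.7396)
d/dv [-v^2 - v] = -2*v - 1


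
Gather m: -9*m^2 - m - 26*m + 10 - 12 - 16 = -9*m^2 - 27*m - 18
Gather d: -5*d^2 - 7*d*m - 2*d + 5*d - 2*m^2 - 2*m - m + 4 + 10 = -5*d^2 + d*(3 - 7*m) - 2*m^2 - 3*m + 14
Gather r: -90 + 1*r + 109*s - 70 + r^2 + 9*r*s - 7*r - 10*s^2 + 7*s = r^2 + r*(9*s - 6) - 10*s^2 + 116*s - 160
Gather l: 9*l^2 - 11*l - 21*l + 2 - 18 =9*l^2 - 32*l - 16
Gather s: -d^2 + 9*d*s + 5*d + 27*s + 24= -d^2 + 5*d + s*(9*d + 27) + 24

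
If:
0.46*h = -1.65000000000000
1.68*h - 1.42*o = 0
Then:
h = -3.59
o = -4.24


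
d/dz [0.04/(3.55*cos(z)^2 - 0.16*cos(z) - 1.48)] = (0.284*cos(z) - 0.0064)*sin(z)/(-3.55*cos(z)^2 + 0.16*cos(z) + 1.48)^2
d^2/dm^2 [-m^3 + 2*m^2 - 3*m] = 4 - 6*m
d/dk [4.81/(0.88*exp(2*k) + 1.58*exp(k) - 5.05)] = (-8.4656*exp(k) - 7.5998)*exp(k)/(0.88*exp(2*k) + 1.58*exp(k) - 5.05)^2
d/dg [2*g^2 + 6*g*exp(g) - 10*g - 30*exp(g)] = 6*g*exp(g) + 4*g - 24*exp(g) - 10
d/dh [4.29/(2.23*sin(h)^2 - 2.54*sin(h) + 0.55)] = (10.8966 - 19.1334*sin(h))*cos(h)/(2.23*sin(h)^2 - 2.54*sin(h) + 0.55)^2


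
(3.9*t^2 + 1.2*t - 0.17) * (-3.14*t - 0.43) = -12.246*t^3 - 5.445*t^2 + 0.0178*t + 0.0731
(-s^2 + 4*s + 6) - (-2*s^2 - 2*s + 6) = s^2 + 6*s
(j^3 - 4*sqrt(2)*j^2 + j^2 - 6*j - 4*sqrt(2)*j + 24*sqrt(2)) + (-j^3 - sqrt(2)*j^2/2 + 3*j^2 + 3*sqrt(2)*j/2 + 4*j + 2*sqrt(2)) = -9*sqrt(2)*j^2/2 + 4*j^2 - 5*sqrt(2)*j/2 - 2*j + 26*sqrt(2)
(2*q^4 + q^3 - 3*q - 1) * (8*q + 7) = 16*q^5 + 22*q^4 + 7*q^3 - 24*q^2 - 29*q - 7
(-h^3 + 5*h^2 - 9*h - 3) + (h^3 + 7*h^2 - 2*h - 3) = 12*h^2 - 11*h - 6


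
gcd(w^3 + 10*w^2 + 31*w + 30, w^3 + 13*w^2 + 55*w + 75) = w^2 + 8*w + 15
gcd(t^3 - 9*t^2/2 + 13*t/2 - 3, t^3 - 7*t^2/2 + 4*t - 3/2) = t^2 - 5*t/2 + 3/2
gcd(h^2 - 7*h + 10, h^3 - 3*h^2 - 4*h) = 1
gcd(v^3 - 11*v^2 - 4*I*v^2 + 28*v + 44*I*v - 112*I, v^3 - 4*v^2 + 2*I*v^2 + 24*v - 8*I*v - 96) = v^2 + v*(-4 - 4*I) + 16*I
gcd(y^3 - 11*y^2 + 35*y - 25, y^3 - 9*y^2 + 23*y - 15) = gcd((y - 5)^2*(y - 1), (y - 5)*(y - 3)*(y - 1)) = y^2 - 6*y + 5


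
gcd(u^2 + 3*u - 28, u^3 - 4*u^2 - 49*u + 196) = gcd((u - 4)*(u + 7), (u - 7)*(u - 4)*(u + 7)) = u^2 + 3*u - 28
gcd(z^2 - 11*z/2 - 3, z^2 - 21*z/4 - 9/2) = z - 6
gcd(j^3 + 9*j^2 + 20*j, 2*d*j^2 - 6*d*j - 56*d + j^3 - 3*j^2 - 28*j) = j + 4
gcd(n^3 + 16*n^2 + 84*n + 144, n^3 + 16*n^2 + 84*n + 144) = n^3 + 16*n^2 + 84*n + 144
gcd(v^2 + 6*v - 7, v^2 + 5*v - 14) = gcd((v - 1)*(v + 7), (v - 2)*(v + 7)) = v + 7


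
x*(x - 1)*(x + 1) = x^3 - x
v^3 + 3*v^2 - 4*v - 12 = (v - 2)*(v + 2)*(v + 3)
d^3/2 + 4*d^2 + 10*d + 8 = (d/2 + 1)*(d + 2)*(d + 4)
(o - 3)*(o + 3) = o^2 - 9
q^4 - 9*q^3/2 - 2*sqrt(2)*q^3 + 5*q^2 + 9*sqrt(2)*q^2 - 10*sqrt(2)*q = q*(q - 5/2)*(q - 2)*(q - 2*sqrt(2))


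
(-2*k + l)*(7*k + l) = -14*k^2 + 5*k*l + l^2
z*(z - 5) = z^2 - 5*z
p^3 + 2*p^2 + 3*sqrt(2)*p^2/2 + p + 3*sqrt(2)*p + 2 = (p + 2)*(p + sqrt(2)/2)*(p + sqrt(2))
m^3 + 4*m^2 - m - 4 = (m - 1)*(m + 1)*(m + 4)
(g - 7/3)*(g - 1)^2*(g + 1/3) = g^4 - 4*g^3 + 38*g^2/9 - 4*g/9 - 7/9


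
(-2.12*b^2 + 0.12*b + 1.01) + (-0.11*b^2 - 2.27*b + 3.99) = -2.23*b^2 - 2.15*b + 5.0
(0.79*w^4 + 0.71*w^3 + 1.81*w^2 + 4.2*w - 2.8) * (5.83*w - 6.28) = 4.6057*w^5 - 0.821900000000001*w^4 + 6.0935*w^3 + 13.1192*w^2 - 42.7*w + 17.584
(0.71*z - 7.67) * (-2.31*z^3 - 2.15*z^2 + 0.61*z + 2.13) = -1.6401*z^4 + 16.1912*z^3 + 16.9236*z^2 - 3.1664*z - 16.3371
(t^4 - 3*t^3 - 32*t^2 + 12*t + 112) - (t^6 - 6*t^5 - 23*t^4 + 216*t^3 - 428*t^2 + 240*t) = -t^6 + 6*t^5 + 24*t^4 - 219*t^3 + 396*t^2 - 228*t + 112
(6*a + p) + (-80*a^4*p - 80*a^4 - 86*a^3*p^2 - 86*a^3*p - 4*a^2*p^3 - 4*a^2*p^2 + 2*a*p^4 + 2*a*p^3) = -80*a^4*p - 80*a^4 - 86*a^3*p^2 - 86*a^3*p - 4*a^2*p^3 - 4*a^2*p^2 + 2*a*p^4 + 2*a*p^3 + 6*a + p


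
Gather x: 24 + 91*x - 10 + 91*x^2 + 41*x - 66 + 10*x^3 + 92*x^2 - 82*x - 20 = 10*x^3 + 183*x^2 + 50*x - 72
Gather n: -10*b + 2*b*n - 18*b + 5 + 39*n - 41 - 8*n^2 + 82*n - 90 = -28*b - 8*n^2 + n*(2*b + 121) - 126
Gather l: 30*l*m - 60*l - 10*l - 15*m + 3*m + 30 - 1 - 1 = l*(30*m - 70) - 12*m + 28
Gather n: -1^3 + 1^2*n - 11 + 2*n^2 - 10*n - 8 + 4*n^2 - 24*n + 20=6*n^2 - 33*n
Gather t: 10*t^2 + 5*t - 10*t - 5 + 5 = 10*t^2 - 5*t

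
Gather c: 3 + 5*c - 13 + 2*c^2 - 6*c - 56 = 2*c^2 - c - 66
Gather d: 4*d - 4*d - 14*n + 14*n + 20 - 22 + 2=0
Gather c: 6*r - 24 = 6*r - 24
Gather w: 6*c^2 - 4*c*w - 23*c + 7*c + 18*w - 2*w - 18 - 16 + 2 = 6*c^2 - 16*c + w*(16 - 4*c) - 32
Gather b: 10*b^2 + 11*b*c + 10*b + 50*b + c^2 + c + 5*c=10*b^2 + b*(11*c + 60) + c^2 + 6*c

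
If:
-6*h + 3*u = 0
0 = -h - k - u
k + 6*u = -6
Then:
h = -2/3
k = 2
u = -4/3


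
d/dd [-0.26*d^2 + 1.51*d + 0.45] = 1.51 - 0.52*d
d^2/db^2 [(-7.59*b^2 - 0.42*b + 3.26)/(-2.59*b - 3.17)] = (5.6843418860808e-14*b + 101.908838)/(17.373979*b^3 + 63.794031*b^2 + 78.079953*b + 31.855013)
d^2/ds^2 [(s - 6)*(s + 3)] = 2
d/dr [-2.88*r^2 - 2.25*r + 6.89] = -5.76*r - 2.25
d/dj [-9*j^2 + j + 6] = 1 - 18*j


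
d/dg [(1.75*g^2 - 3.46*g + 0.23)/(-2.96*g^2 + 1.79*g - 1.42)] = (-7.1091*g^2 - 3.6084*g + 4.5015)/(8.7616*g^4 - 10.5968*g^3 + 11.6105*g^2 - 5.0836*g + 2.0164)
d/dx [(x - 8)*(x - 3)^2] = (x - 3)*(3*x - 19)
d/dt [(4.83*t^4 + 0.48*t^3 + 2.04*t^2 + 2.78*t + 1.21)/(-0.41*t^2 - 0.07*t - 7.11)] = (-3.9606*t^5 - 1.2111*t^4 - 137.4324*t^3 - 9.2414*t^2 - 28.0166*t - 19.6811)/(0.1681*t^4 + 0.0574*t^3 + 5.8351*t^2 + 0.9954*t + 50.5521)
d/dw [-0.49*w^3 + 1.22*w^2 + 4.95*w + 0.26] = -1.47*w^2 + 2.44*w + 4.95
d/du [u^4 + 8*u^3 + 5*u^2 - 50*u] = 4*u^3 + 24*u^2 + 10*u - 50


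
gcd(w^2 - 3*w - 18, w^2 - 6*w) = w - 6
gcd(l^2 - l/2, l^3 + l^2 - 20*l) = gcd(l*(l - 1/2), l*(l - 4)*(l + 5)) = l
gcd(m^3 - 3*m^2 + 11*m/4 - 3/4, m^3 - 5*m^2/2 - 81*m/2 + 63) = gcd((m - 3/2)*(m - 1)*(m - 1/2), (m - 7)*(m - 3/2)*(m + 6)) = m - 3/2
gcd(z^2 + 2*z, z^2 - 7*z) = z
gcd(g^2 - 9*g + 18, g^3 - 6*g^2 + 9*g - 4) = 1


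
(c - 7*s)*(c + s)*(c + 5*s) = c^3 - c^2*s - 37*c*s^2 - 35*s^3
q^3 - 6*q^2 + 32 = (q - 4)^2*(q + 2)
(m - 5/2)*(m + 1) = m^2 - 3*m/2 - 5/2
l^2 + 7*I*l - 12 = (l + 3*I)*(l + 4*I)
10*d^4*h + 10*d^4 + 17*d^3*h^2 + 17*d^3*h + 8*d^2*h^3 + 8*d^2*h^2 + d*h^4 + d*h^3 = (d + h)*(2*d + h)*(5*d + h)*(d*h + d)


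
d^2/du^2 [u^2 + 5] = 2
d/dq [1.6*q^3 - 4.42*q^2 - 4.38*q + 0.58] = 4.8*q^2 - 8.84*q - 4.38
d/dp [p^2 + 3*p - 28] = 2*p + 3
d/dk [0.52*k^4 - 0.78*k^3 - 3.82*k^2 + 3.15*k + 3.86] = 2.08*k^3 - 2.34*k^2 - 7.64*k + 3.15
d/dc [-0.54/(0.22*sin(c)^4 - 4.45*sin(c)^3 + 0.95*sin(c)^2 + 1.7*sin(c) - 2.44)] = (0.4752*sin(c)^3 - 7.209*sin(c)^2 + 1.026*sin(c) + 0.918)*cos(c)/(0.22*sin(c)^4 - 4.45*sin(c)^3 + 0.95*sin(c)^2 + 1.7*sin(c) - 2.44)^2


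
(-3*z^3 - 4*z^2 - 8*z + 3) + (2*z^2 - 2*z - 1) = -3*z^3 - 2*z^2 - 10*z + 2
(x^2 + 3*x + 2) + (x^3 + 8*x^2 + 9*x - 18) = x^3 + 9*x^2 + 12*x - 16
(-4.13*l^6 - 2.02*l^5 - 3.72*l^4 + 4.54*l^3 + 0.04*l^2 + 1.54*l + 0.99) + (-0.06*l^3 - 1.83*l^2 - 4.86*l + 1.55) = -4.13*l^6 - 2.02*l^5 - 3.72*l^4 + 4.48*l^3 - 1.79*l^2 - 3.32*l + 2.54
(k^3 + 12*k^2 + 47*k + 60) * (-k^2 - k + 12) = -k^5 - 13*k^4 - 47*k^3 + 37*k^2 + 504*k + 720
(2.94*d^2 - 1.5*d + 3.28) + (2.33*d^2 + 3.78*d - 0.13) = 5.27*d^2 + 2.28*d + 3.15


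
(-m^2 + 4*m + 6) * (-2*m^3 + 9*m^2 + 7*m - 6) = 2*m^5 - 17*m^4 + 17*m^3 + 88*m^2 + 18*m - 36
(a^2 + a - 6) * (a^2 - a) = a^4 - 7*a^2 + 6*a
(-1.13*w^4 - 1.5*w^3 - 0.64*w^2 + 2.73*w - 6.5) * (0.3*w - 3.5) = -0.339*w^5 + 3.505*w^4 + 5.058*w^3 + 3.059*w^2 - 11.505*w + 22.75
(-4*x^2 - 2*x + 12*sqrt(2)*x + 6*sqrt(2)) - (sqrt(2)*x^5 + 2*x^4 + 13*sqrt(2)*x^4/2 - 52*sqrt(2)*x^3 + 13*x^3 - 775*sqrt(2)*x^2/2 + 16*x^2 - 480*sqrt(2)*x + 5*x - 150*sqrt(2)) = -sqrt(2)*x^5 - 13*sqrt(2)*x^4/2 - 2*x^4 - 13*x^3 + 52*sqrt(2)*x^3 - 20*x^2 + 775*sqrt(2)*x^2/2 - 7*x + 492*sqrt(2)*x + 156*sqrt(2)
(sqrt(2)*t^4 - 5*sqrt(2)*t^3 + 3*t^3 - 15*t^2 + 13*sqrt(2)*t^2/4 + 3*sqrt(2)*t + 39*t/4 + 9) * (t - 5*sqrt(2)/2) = sqrt(2)*t^5 - 5*sqrt(2)*t^4 - 2*t^4 - 17*sqrt(2)*t^3/4 + 10*t^3 - 13*t^2/2 + 81*sqrt(2)*t^2/2 - 195*sqrt(2)*t/8 - 6*t - 45*sqrt(2)/2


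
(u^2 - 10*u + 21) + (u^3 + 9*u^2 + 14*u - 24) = u^3 + 10*u^2 + 4*u - 3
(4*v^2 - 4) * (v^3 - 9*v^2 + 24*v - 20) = 4*v^5 - 36*v^4 + 92*v^3 - 44*v^2 - 96*v + 80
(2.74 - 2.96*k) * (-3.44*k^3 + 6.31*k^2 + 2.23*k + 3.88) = 10.1824*k^4 - 28.1032*k^3 + 10.6886*k^2 - 5.3746*k + 10.6312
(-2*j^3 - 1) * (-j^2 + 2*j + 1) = 2*j^5 - 4*j^4 - 2*j^3 + j^2 - 2*j - 1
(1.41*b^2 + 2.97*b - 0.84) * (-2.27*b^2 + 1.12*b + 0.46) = -3.2007*b^4 - 5.1627*b^3 + 5.8818*b^2 + 0.4254*b - 0.3864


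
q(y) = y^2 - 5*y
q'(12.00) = 19.00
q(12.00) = 84.00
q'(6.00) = 7.00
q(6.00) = 6.00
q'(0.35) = -4.30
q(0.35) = -1.63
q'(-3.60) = -12.20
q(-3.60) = 30.96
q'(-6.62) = -18.24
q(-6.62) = 76.92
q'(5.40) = 5.80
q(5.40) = 2.16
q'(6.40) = 7.80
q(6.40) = 8.96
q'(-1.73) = -8.46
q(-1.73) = 11.64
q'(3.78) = 2.56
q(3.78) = -4.61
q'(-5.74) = -16.48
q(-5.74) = 61.65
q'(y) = 2*y - 5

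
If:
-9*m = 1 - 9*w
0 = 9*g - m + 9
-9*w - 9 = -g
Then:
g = -91/80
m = -99/80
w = -811/720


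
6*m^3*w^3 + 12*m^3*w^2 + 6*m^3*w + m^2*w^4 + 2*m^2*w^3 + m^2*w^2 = w*(6*m + w)*(m*w + m)^2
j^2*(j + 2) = j^3 + 2*j^2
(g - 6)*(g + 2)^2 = g^3 - 2*g^2 - 20*g - 24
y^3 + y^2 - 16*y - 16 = (y - 4)*(y + 1)*(y + 4)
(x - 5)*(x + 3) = x^2 - 2*x - 15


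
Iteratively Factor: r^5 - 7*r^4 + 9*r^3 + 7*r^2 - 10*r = (r - 2)*(r^4 - 5*r^3 - r^2 + 5*r) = (r - 2)*(r - 1)*(r^3 - 4*r^2 - 5*r) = r*(r - 2)*(r - 1)*(r^2 - 4*r - 5) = r*(r - 5)*(r - 2)*(r - 1)*(r + 1)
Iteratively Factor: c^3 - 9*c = (c)*(c^2 - 9) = c*(c + 3)*(c - 3)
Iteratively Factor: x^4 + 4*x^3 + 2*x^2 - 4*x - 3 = (x + 3)*(x^3 + x^2 - x - 1) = (x - 1)*(x + 3)*(x^2 + 2*x + 1) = (x - 1)*(x + 1)*(x + 3)*(x + 1)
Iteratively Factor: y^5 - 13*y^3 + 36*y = (y - 2)*(y^4 + 2*y^3 - 9*y^2 - 18*y) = y*(y - 2)*(y^3 + 2*y^2 - 9*y - 18) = y*(y - 3)*(y - 2)*(y^2 + 5*y + 6) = y*(y - 3)*(y - 2)*(y + 2)*(y + 3)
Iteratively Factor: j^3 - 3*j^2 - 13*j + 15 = (j + 3)*(j^2 - 6*j + 5) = (j - 1)*(j + 3)*(j - 5)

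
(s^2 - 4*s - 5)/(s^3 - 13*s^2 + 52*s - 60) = (s + 1)/(s^2 - 8*s + 12)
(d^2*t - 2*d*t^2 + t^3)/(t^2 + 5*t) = (d^2 - 2*d*t + t^2)/(t + 5)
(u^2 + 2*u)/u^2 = (u + 2)/u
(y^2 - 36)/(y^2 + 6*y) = (y - 6)/y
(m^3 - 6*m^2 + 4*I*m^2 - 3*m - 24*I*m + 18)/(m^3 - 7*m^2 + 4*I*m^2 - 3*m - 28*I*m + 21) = (m - 6)/(m - 7)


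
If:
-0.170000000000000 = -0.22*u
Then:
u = 0.77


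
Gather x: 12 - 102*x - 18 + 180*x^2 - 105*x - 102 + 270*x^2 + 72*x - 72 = 450*x^2 - 135*x - 180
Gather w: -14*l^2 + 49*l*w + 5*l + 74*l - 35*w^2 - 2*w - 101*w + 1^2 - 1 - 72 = -14*l^2 + 79*l - 35*w^2 + w*(49*l - 103) - 72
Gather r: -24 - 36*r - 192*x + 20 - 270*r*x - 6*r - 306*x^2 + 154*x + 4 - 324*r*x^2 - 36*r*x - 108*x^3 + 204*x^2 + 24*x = r*(-324*x^2 - 306*x - 42) - 108*x^3 - 102*x^2 - 14*x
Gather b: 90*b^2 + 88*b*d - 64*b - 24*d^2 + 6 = 90*b^2 + b*(88*d - 64) - 24*d^2 + 6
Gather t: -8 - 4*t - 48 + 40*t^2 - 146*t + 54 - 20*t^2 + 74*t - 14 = 20*t^2 - 76*t - 16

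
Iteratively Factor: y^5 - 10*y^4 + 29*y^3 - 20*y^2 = (y - 1)*(y^4 - 9*y^3 + 20*y^2) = y*(y - 1)*(y^3 - 9*y^2 + 20*y) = y*(y - 4)*(y - 1)*(y^2 - 5*y) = y^2*(y - 4)*(y - 1)*(y - 5)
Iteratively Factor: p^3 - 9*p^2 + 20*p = (p - 5)*(p^2 - 4*p) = (p - 5)*(p - 4)*(p)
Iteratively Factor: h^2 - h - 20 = (h + 4)*(h - 5)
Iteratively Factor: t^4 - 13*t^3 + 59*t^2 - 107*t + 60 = (t - 4)*(t^3 - 9*t^2 + 23*t - 15) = (t - 4)*(t - 1)*(t^2 - 8*t + 15) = (t - 5)*(t - 4)*(t - 1)*(t - 3)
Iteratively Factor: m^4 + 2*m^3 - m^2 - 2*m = (m - 1)*(m^3 + 3*m^2 + 2*m) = m*(m - 1)*(m^2 + 3*m + 2) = m*(m - 1)*(m + 2)*(m + 1)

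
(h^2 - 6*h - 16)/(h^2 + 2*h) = (h - 8)/h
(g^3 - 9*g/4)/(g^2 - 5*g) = (g^2 - 9/4)/(g - 5)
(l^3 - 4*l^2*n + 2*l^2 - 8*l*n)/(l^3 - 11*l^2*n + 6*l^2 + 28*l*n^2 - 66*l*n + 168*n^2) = l*(l + 2)/(l^2 - 7*l*n + 6*l - 42*n)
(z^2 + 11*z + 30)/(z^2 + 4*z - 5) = (z + 6)/(z - 1)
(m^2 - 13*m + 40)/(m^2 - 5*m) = (m - 8)/m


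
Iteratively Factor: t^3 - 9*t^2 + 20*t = (t - 5)*(t^2 - 4*t) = (t - 5)*(t - 4)*(t)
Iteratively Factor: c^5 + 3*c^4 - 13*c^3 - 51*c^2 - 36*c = (c - 4)*(c^4 + 7*c^3 + 15*c^2 + 9*c) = (c - 4)*(c + 3)*(c^3 + 4*c^2 + 3*c) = (c - 4)*(c + 3)^2*(c^2 + c) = c*(c - 4)*(c + 3)^2*(c + 1)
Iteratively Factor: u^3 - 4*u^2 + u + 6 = (u - 2)*(u^2 - 2*u - 3) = (u - 2)*(u + 1)*(u - 3)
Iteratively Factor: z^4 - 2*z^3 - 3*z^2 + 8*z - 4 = (z - 2)*(z^3 - 3*z + 2) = (z - 2)*(z - 1)*(z^2 + z - 2) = (z - 2)*(z - 1)^2*(z + 2)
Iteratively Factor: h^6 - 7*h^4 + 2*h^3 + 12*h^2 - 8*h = (h + 2)*(h^5 - 2*h^4 - 3*h^3 + 8*h^2 - 4*h) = (h - 2)*(h + 2)*(h^4 - 3*h^2 + 2*h) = (h - 2)*(h - 1)*(h + 2)*(h^3 + h^2 - 2*h) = (h - 2)*(h - 1)^2*(h + 2)*(h^2 + 2*h) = h*(h - 2)*(h - 1)^2*(h + 2)*(h + 2)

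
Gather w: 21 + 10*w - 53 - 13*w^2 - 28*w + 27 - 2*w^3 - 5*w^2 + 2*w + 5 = -2*w^3 - 18*w^2 - 16*w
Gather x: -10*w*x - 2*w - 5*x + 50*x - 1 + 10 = -2*w + x*(45 - 10*w) + 9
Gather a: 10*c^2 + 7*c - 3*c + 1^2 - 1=10*c^2 + 4*c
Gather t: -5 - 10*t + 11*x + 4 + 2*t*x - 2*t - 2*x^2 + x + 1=t*(2*x - 12) - 2*x^2 + 12*x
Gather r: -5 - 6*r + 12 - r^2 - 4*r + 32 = -r^2 - 10*r + 39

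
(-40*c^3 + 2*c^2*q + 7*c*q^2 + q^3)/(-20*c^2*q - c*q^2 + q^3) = (-10*c^2 + 3*c*q + q^2)/(q*(-5*c + q))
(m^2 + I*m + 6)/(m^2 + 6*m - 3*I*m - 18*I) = (m^2 + I*m + 6)/(m^2 + 3*m*(2 - I) - 18*I)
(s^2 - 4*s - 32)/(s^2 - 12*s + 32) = (s + 4)/(s - 4)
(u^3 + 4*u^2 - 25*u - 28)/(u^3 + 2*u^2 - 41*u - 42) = (u - 4)/(u - 6)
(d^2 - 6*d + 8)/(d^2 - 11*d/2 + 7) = 2*(d - 4)/(2*d - 7)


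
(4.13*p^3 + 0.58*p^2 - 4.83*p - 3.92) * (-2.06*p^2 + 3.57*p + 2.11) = -8.5078*p^5 + 13.5493*p^4 + 20.7347*p^3 - 7.9441*p^2 - 24.1857*p - 8.2712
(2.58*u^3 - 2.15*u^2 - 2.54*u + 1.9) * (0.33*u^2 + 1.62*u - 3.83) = 0.8514*u^5 + 3.4701*u^4 - 14.2026*u^3 + 4.7467*u^2 + 12.8062*u - 7.277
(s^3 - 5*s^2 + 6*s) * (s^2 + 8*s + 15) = s^5 + 3*s^4 - 19*s^3 - 27*s^2 + 90*s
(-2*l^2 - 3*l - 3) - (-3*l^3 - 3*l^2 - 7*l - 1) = 3*l^3 + l^2 + 4*l - 2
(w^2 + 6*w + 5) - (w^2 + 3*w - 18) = 3*w + 23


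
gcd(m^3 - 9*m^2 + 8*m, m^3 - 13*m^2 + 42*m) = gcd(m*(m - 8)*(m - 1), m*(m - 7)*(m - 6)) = m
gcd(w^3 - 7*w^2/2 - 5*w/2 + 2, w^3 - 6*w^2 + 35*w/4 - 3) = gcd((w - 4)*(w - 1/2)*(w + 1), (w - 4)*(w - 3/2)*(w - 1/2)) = w^2 - 9*w/2 + 2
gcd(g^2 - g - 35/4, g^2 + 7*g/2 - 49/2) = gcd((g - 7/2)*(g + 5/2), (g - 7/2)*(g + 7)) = g - 7/2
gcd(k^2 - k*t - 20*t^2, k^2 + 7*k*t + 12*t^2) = k + 4*t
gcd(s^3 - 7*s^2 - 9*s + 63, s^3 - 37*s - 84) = s^2 - 4*s - 21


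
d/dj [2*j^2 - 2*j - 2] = 4*j - 2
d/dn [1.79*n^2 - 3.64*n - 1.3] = 3.58*n - 3.64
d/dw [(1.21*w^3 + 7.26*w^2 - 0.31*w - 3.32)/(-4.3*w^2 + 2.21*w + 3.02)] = (-5.203*w^4 + 5.3482*w^3 + 25.6742*w^2 + 15.2984*w + 6.401)/(18.49*w^4 - 19.006*w^3 - 21.0879*w^2 + 13.3484*w + 9.1204)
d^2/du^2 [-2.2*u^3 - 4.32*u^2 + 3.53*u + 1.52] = -13.2*u - 8.64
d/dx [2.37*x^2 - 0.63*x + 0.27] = 4.74*x - 0.63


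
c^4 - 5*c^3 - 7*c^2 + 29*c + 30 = (c - 5)*(c - 3)*(c + 1)*(c + 2)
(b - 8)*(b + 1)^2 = b^3 - 6*b^2 - 15*b - 8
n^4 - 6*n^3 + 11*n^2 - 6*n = n*(n - 3)*(n - 2)*(n - 1)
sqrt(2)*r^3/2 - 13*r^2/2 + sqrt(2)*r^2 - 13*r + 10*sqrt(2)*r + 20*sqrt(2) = (r - 4*sqrt(2))*(r - 5*sqrt(2)/2)*(sqrt(2)*r/2 + sqrt(2))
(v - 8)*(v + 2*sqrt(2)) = v^2 - 8*v + 2*sqrt(2)*v - 16*sqrt(2)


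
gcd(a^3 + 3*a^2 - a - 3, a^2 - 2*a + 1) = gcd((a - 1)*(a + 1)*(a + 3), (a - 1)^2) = a - 1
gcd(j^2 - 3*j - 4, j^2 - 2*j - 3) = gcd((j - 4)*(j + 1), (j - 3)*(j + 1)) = j + 1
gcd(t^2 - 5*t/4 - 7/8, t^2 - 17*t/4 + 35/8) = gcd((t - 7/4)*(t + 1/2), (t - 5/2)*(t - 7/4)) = t - 7/4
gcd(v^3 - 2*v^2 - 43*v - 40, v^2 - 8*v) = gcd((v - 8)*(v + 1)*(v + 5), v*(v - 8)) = v - 8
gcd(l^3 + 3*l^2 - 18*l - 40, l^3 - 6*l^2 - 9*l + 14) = l + 2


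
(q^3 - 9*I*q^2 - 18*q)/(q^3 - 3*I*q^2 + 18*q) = (q - 3*I)/(q + 3*I)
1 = 1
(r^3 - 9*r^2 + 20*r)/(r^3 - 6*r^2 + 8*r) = (r - 5)/(r - 2)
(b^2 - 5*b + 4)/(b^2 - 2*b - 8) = (b - 1)/(b + 2)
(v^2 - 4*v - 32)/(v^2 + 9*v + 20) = (v - 8)/(v + 5)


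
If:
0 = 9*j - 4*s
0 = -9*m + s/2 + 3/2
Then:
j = 4*s/9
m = s/18 + 1/6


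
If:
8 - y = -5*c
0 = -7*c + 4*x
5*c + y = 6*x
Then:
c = 16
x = 28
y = 88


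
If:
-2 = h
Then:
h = -2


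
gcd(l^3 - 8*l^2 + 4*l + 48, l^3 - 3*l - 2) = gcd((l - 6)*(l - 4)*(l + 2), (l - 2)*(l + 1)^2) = 1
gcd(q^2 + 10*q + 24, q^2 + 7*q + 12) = q + 4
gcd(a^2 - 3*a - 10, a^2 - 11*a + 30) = a - 5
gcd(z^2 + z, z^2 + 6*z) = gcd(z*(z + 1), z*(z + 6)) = z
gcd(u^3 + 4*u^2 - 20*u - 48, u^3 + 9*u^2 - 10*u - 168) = u^2 + 2*u - 24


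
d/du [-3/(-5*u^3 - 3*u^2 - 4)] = 9*u*(-5*u - 2)/(5*u^3 + 3*u^2 + 4)^2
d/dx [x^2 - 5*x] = 2*x - 5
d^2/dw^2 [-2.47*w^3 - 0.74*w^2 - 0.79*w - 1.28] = -14.82*w - 1.48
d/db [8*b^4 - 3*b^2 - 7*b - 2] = 32*b^3 - 6*b - 7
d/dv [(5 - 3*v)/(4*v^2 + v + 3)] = (-12*v^2 - 3*v + (3*v - 5)*(8*v + 1) - 9)/(4*v^2 + v + 3)^2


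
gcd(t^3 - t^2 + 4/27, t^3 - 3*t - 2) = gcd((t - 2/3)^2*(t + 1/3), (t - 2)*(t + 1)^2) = 1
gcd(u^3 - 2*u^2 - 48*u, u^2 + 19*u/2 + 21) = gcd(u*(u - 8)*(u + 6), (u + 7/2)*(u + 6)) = u + 6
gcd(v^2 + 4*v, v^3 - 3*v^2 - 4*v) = v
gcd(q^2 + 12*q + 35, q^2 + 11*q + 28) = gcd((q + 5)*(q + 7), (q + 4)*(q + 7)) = q + 7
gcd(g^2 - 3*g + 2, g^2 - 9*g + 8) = g - 1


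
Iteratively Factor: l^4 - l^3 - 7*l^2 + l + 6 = (l - 1)*(l^3 - 7*l - 6) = (l - 1)*(l + 2)*(l^2 - 2*l - 3) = (l - 1)*(l + 1)*(l + 2)*(l - 3)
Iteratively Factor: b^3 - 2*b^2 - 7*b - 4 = (b - 4)*(b^2 + 2*b + 1) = (b - 4)*(b + 1)*(b + 1)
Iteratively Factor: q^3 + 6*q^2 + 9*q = (q + 3)*(q^2 + 3*q) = (q + 3)^2*(q)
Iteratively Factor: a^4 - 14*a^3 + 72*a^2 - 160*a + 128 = (a - 4)*(a^3 - 10*a^2 + 32*a - 32) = (a - 4)^2*(a^2 - 6*a + 8) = (a - 4)^2*(a - 2)*(a - 4)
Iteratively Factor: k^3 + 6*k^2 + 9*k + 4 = (k + 1)*(k^2 + 5*k + 4) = (k + 1)*(k + 4)*(k + 1)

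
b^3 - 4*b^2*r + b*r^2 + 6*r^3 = (b - 3*r)*(b - 2*r)*(b + r)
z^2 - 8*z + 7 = (z - 7)*(z - 1)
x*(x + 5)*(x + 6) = x^3 + 11*x^2 + 30*x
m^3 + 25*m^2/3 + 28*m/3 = m*(m + 4/3)*(m + 7)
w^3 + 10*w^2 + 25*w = w*(w + 5)^2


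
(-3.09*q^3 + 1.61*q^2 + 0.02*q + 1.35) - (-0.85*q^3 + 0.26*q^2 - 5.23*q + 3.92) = -2.24*q^3 + 1.35*q^2 + 5.25*q - 2.57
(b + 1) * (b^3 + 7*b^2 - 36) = b^4 + 8*b^3 + 7*b^2 - 36*b - 36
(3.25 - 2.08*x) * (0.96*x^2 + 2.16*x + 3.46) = -1.9968*x^3 - 1.3728*x^2 - 0.1768*x + 11.245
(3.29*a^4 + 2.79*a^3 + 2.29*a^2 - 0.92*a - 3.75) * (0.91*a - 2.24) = 2.9939*a^5 - 4.8307*a^4 - 4.1657*a^3 - 5.9668*a^2 - 1.3517*a + 8.4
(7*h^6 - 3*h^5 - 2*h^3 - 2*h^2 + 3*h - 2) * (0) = 0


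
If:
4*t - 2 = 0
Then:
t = 1/2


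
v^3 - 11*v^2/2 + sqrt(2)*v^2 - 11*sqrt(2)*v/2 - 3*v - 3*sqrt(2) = (v - 6)*(v + 1/2)*(v + sqrt(2))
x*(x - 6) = x^2 - 6*x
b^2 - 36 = (b - 6)*(b + 6)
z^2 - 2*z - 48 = (z - 8)*(z + 6)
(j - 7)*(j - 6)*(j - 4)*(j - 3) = j^4 - 20*j^3 + 145*j^2 - 450*j + 504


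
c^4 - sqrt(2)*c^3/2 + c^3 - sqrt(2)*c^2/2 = c^2*(c + 1)*(c - sqrt(2)/2)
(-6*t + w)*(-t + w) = 6*t^2 - 7*t*w + w^2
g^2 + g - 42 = (g - 6)*(g + 7)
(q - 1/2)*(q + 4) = q^2 + 7*q/2 - 2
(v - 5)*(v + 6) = v^2 + v - 30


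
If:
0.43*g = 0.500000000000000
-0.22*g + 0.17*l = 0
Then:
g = 1.16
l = 1.50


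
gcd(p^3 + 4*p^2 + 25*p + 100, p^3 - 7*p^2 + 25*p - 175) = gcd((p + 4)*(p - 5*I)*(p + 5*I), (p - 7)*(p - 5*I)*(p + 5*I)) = p^2 + 25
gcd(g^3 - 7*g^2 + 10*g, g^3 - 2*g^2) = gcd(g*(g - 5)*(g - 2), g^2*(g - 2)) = g^2 - 2*g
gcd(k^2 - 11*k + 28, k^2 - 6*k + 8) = k - 4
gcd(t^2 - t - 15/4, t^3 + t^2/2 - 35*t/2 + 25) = t - 5/2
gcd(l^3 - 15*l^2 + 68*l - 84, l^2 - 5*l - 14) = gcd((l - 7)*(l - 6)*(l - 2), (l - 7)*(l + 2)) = l - 7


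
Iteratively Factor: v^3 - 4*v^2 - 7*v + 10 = (v + 2)*(v^2 - 6*v + 5) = (v - 5)*(v + 2)*(v - 1)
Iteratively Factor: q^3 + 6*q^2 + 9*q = (q)*(q^2 + 6*q + 9) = q*(q + 3)*(q + 3)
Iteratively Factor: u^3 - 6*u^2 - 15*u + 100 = (u - 5)*(u^2 - u - 20) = (u - 5)^2*(u + 4)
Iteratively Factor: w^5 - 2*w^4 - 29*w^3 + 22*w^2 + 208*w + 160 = (w - 5)*(w^4 + 3*w^3 - 14*w^2 - 48*w - 32) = (w - 5)*(w - 4)*(w^3 + 7*w^2 + 14*w + 8) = (w - 5)*(w - 4)*(w + 2)*(w^2 + 5*w + 4) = (w - 5)*(w - 4)*(w + 2)*(w + 4)*(w + 1)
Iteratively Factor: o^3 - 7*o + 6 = (o + 3)*(o^2 - 3*o + 2) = (o - 1)*(o + 3)*(o - 2)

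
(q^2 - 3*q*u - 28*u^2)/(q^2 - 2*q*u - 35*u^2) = (q + 4*u)/(q + 5*u)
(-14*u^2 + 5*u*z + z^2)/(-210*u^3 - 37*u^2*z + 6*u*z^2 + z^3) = (-2*u + z)/(-30*u^2 - u*z + z^2)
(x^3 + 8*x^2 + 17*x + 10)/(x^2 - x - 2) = (x^2 + 7*x + 10)/(x - 2)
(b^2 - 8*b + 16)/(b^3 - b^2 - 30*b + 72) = (b - 4)/(b^2 + 3*b - 18)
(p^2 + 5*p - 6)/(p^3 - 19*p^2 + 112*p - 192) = (p^2 + 5*p - 6)/(p^3 - 19*p^2 + 112*p - 192)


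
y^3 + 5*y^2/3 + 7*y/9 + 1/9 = (y + 1/3)^2*(y + 1)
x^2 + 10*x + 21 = (x + 3)*(x + 7)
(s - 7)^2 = s^2 - 14*s + 49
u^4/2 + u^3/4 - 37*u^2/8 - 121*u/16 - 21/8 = (u/2 + 1)*(u - 7/2)*(u + 1/2)*(u + 3/2)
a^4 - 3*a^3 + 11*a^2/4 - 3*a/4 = a*(a - 3/2)*(a - 1)*(a - 1/2)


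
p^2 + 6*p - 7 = (p - 1)*(p + 7)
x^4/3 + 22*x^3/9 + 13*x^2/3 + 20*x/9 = x*(x/3 + 1/3)*(x + 4/3)*(x + 5)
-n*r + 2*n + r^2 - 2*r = (-n + r)*(r - 2)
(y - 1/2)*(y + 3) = y^2 + 5*y/2 - 3/2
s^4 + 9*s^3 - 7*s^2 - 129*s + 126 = (s - 3)*(s - 1)*(s + 6)*(s + 7)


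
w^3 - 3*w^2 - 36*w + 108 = (w - 6)*(w - 3)*(w + 6)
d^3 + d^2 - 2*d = d*(d - 1)*(d + 2)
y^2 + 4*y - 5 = (y - 1)*(y + 5)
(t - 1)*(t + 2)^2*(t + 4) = t^4 + 7*t^3 + 12*t^2 - 4*t - 16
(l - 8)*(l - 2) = l^2 - 10*l + 16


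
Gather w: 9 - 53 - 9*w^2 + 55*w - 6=-9*w^2 + 55*w - 50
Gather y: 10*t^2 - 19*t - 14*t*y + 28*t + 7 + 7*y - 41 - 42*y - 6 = 10*t^2 + 9*t + y*(-14*t - 35) - 40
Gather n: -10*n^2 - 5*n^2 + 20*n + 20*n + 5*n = -15*n^2 + 45*n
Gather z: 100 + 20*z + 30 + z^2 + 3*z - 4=z^2 + 23*z + 126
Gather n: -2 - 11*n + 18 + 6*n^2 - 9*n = 6*n^2 - 20*n + 16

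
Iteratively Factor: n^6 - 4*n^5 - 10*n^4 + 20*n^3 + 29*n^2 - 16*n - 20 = (n - 2)*(n^5 - 2*n^4 - 14*n^3 - 8*n^2 + 13*n + 10) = (n - 2)*(n + 1)*(n^4 - 3*n^3 - 11*n^2 + 3*n + 10) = (n - 2)*(n + 1)^2*(n^3 - 4*n^2 - 7*n + 10) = (n - 2)*(n - 1)*(n + 1)^2*(n^2 - 3*n - 10) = (n - 5)*(n - 2)*(n - 1)*(n + 1)^2*(n + 2)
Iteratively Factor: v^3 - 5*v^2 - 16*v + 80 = (v + 4)*(v^2 - 9*v + 20) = (v - 4)*(v + 4)*(v - 5)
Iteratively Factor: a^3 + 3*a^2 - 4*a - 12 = (a + 2)*(a^2 + a - 6) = (a - 2)*(a + 2)*(a + 3)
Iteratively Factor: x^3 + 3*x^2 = (x + 3)*(x^2) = x*(x + 3)*(x)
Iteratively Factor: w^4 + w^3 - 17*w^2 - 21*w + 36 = (w + 3)*(w^3 - 2*w^2 - 11*w + 12) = (w - 1)*(w + 3)*(w^2 - w - 12) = (w - 1)*(w + 3)^2*(w - 4)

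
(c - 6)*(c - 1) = c^2 - 7*c + 6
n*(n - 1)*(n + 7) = n^3 + 6*n^2 - 7*n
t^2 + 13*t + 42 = (t + 6)*(t + 7)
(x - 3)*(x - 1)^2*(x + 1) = x^4 - 4*x^3 + 2*x^2 + 4*x - 3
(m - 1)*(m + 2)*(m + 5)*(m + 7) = m^4 + 13*m^3 + 45*m^2 + 11*m - 70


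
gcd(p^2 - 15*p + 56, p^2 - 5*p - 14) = p - 7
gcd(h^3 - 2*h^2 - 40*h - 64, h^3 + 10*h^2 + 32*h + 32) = h^2 + 6*h + 8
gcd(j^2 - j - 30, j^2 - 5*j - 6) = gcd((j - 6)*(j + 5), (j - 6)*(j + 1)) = j - 6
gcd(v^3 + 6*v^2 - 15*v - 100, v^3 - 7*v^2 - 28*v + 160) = v^2 + v - 20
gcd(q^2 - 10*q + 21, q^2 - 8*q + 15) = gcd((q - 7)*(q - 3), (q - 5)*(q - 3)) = q - 3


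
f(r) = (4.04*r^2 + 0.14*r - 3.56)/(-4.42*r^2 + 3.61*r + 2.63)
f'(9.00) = 0.01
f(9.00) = -1.01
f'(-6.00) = 0.02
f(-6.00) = -0.79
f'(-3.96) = 0.04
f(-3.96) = -0.73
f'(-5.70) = 0.02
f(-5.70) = -0.79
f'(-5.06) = 0.03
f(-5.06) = -0.77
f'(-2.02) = 0.19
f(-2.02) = -0.56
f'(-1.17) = 0.79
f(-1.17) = -0.24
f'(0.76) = 1.79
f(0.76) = -0.40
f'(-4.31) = 0.04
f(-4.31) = -0.75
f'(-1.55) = 0.36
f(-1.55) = -0.44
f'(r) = (8.08*r + 0.14)/(-4.42*r^2 + 3.61*r + 2.63) + (8.84*r - 3.61)*(4.04*r^2 + 0.14*r - 3.56)/(-4.42*r^2 + 3.61*r + 2.63)^2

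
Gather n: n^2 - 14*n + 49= n^2 - 14*n + 49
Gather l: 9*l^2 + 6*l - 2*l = 9*l^2 + 4*l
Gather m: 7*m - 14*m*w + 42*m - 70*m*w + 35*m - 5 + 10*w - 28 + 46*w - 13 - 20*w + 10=m*(84 - 84*w) + 36*w - 36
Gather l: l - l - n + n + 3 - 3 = 0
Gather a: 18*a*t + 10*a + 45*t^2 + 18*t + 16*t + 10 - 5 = a*(18*t + 10) + 45*t^2 + 34*t + 5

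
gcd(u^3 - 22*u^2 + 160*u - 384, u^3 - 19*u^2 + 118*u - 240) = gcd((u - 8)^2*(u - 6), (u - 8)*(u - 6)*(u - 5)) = u^2 - 14*u + 48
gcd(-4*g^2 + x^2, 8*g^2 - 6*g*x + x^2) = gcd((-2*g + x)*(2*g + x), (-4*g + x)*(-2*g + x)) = -2*g + x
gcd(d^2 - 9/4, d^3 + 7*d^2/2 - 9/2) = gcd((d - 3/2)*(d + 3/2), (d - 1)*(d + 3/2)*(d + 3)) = d + 3/2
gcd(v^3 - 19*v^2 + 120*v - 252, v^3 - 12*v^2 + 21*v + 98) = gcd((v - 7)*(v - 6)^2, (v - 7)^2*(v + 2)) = v - 7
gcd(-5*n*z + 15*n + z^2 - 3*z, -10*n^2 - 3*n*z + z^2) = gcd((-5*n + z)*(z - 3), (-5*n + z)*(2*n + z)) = -5*n + z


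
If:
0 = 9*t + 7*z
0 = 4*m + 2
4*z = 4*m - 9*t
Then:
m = -1/2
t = -14/27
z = 2/3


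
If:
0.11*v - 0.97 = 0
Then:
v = 8.82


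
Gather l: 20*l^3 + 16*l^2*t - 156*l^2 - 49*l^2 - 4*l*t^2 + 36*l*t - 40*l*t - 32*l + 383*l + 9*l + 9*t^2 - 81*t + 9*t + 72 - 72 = 20*l^3 + l^2*(16*t - 205) + l*(-4*t^2 - 4*t + 360) + 9*t^2 - 72*t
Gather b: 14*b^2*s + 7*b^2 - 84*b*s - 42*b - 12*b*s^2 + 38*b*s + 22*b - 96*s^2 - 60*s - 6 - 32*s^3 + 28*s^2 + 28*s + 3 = b^2*(14*s + 7) + b*(-12*s^2 - 46*s - 20) - 32*s^3 - 68*s^2 - 32*s - 3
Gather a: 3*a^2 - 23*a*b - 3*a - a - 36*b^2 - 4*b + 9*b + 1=3*a^2 + a*(-23*b - 4) - 36*b^2 + 5*b + 1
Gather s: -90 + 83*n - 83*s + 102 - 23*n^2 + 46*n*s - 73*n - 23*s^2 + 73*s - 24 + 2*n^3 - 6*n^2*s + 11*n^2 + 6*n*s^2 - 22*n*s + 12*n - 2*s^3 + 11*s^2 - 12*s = 2*n^3 - 12*n^2 + 22*n - 2*s^3 + s^2*(6*n - 12) + s*(-6*n^2 + 24*n - 22) - 12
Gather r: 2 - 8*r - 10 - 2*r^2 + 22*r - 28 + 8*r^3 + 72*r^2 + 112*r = 8*r^3 + 70*r^2 + 126*r - 36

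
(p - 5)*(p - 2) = p^2 - 7*p + 10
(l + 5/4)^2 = l^2 + 5*l/2 + 25/16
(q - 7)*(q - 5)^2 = q^3 - 17*q^2 + 95*q - 175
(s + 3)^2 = s^2 + 6*s + 9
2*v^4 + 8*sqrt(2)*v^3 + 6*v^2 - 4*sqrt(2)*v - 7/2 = (v - sqrt(2)/2)*(v + 7*sqrt(2)/2)*(sqrt(2)*v + 1)^2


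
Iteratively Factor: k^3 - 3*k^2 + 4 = (k - 2)*(k^2 - k - 2) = (k - 2)*(k + 1)*(k - 2)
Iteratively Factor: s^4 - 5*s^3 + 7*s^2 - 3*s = (s - 1)*(s^3 - 4*s^2 + 3*s) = (s - 3)*(s - 1)*(s^2 - s) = (s - 3)*(s - 1)^2*(s)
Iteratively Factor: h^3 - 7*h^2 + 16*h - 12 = (h - 2)*(h^2 - 5*h + 6) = (h - 2)^2*(h - 3)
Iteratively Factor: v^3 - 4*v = (v + 2)*(v^2 - 2*v) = v*(v + 2)*(v - 2)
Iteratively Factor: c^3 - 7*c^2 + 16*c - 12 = (c - 2)*(c^2 - 5*c + 6) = (c - 3)*(c - 2)*(c - 2)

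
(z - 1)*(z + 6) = z^2 + 5*z - 6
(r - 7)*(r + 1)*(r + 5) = r^3 - r^2 - 37*r - 35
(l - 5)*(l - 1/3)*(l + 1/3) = l^3 - 5*l^2 - l/9 + 5/9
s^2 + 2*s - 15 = (s - 3)*(s + 5)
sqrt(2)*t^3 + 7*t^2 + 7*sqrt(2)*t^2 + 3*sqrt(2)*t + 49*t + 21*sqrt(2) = (t + 7)*(t + 3*sqrt(2))*(sqrt(2)*t + 1)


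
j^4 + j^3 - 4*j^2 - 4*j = j*(j - 2)*(j + 1)*(j + 2)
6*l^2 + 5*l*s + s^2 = (2*l + s)*(3*l + s)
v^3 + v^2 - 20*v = v*(v - 4)*(v + 5)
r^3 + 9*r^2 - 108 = (r - 3)*(r + 6)^2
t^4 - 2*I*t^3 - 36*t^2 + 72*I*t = t*(t - 6)*(t + 6)*(t - 2*I)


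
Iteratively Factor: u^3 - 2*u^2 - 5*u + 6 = (u - 3)*(u^2 + u - 2) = (u - 3)*(u + 2)*(u - 1)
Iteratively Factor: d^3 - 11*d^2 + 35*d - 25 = (d - 1)*(d^2 - 10*d + 25) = (d - 5)*(d - 1)*(d - 5)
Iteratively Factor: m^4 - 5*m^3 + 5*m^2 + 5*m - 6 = (m - 2)*(m^3 - 3*m^2 - m + 3) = (m - 2)*(m - 1)*(m^2 - 2*m - 3) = (m - 3)*(m - 2)*(m - 1)*(m + 1)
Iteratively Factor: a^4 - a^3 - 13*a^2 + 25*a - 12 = (a - 1)*(a^3 - 13*a + 12) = (a - 3)*(a - 1)*(a^2 + 3*a - 4) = (a - 3)*(a - 1)^2*(a + 4)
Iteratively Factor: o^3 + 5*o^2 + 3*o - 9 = (o + 3)*(o^2 + 2*o - 3) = (o + 3)^2*(o - 1)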